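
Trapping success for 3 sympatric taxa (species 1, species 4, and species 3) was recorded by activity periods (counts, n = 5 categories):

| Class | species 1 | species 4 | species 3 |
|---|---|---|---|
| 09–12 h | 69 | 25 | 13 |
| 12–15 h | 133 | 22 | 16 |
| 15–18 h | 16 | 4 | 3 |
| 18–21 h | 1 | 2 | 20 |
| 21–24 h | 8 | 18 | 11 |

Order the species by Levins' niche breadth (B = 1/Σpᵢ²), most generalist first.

Proportions for species 1 (n=227): 69/227=0.3040, 133/227=0.5859, 16/227=0.0705, 1/227=0.0044, 8/227=0.0352
Proportions for species 4 (n=71): 25/71=0.3521, 22/71=0.3099, 4/71=0.0563, 2/71=0.0282, 18/71=0.2535
Proportions for species 3 (n=63): 13/63=0.2063, 16/63=0.2540, 3/63=0.0476, 20/63=0.3175, 11/63=0.1746
Σp_1ᵢ² = 0.3040² + 0.5859² + 0.0705² + 0.0044² + 0.0352² = 0.092416 + 0.343279 + 0.004970 + 0.000019 + 0.001239 = 0.441923
B_1 = 1 / 0.441923 = 2.2628
Σp_4ᵢ² = 0.3521² + 0.3099² + 0.0563² + 0.0282² + 0.2535² = 0.123974 + 0.096038 + 0.003170 + 0.000795 + 0.064262 = 0.288239
B_4 = 1 / 0.288239 = 3.4693
Σp_3ᵢ² = 0.2063² + 0.2540² + 0.0476² + 0.3175² + 0.1746² = 0.042560 + 0.064516 + 0.002266 + 0.100806 + 0.030485 = 0.240633
B_3 = 1 / 0.240633 = 4.1557
Ranking by B (broadest → narrowest): species 3 (4.16) > species 4 (3.47) > species 1 (2.26)

species 3 > species 4 > species 1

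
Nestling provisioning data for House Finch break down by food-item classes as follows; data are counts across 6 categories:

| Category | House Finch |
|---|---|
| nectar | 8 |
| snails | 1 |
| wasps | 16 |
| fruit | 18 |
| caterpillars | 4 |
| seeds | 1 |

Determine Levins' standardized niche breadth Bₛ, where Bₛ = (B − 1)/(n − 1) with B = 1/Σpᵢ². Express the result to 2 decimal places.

0.50

Proportions for House Finch (n=48): 8/48=0.1667, 1/48=0.0208, 16/48=0.3333, 18/48=0.3750, 4/48=0.0833, 1/48=0.0208
Σpᵢ² = 0.1667² + 0.0208² + 0.3333² + 0.3750² + 0.0833² + 0.0208² = 0.027789 + 0.000433 + 0.111089 + 0.140625 + 0.006939 + 0.000433 = 0.287308
B = 1 / 0.287308 = 3.4806
Bₛ = (B − 1)/(n − 1) = (3.4806 − 1)/(6 − 1) = 2.4806/5 = 0.4961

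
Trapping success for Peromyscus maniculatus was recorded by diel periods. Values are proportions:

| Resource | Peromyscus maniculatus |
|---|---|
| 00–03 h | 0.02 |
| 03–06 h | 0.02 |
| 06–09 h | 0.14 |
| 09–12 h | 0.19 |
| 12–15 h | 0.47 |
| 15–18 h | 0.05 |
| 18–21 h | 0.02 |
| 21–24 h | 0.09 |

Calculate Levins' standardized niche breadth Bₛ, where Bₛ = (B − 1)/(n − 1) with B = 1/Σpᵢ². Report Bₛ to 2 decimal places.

Σpᵢ² = 0.02² + 0.02² + 0.14² + 0.19² + 0.47² + 0.05² + 0.02² + 0.09² = 0.0004 + 0.0004 + 0.0196 + 0.0361 + 0.2209 + 0.0025 + 0.0004 + 0.0081 = 0.2884
B = 1 / 0.2884 = 3.4674
Bₛ = (B − 1)/(n − 1) = (3.4674 − 1)/(8 − 1) = 2.4674/7 = 0.3525

0.35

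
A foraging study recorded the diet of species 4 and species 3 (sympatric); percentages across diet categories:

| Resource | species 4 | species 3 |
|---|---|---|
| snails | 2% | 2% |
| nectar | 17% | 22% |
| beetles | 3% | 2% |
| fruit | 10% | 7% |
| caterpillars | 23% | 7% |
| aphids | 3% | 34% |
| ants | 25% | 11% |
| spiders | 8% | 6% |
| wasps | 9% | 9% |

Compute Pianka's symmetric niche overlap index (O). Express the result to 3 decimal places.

0.609

Convert percentages to proportions (divide by 100).
Σ p₁ᵢp₂ᵢ = 0.0004 + 0.0374 + 0.0006 + 0.0070 + 0.0161 + 0.0102 + 0.0275 + 0.0048 + 0.0081 = 0.1121
Σp_1ᵢ² = 0.02² + 0.17² + 0.03² + 0.10² + 0.23² + 0.03² + 0.25² + 0.08² + 0.09² = 0.0004 + 0.0289 + 0.0009 + 0.0100 + 0.0529 + 0.0009 + 0.0625 + 0.0064 + 0.0081 = 0.1710
Σp_2ᵢ² = 0.02² + 0.22² + 0.02² + 0.07² + 0.07² + 0.34² + 0.11² + 0.06² + 0.09² = 0.0004 + 0.0484 + 0.0004 + 0.0049 + 0.0049 + 0.1156 + 0.0121 + 0.0036 + 0.0081 = 0.1984
O = 0.1121 / √(0.1710 × 0.1984) = 0.1121 / 0.184191 = 0.60861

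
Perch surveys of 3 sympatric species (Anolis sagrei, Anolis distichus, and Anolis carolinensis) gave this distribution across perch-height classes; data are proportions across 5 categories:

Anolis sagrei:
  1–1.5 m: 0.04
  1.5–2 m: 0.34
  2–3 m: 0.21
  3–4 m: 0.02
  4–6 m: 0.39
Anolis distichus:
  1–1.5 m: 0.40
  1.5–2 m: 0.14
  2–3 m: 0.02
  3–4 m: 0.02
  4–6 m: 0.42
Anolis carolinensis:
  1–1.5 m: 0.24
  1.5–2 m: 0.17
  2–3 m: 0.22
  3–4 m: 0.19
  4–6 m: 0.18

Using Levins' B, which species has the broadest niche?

Anolis carolinensis

Σp_sagrᵢ² = 0.04² + 0.34² + 0.21² + 0.02² + 0.39² = 0.0016 + 0.1156 + 0.0441 + 0.0004 + 0.1521 = 0.3138
B_sagr = 1 / 0.3138 = 3.1867
Σp_distᵢ² = 0.40² + 0.14² + 0.02² + 0.02² + 0.42² = 0.1600 + 0.0196 + 0.0004 + 0.0004 + 0.1764 = 0.3568
B_dist = 1 / 0.3568 = 2.8027
Σp_caroᵢ² = 0.24² + 0.17² + 0.22² + 0.19² + 0.18² = 0.0576 + 0.0289 + 0.0484 + 0.0361 + 0.0324 = 0.2034
B_caro = 1 / 0.2034 = 4.9164
Highest B → broadest niche (most generalist): Anolis carolinensis (B = 4.92).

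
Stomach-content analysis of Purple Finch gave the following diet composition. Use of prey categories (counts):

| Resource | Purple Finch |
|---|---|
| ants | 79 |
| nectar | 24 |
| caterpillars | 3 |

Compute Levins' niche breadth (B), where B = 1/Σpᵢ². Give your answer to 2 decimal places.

1.65

Proportions for Purple Finch (n=106): 79/106=0.7453, 24/106=0.2264, 3/106=0.0283
Σpᵢ² = 0.7453² + 0.2264² + 0.0283² = 0.555472 + 0.051257 + 0.000801 = 0.607530
B = 1 / 0.607530 = 1.6460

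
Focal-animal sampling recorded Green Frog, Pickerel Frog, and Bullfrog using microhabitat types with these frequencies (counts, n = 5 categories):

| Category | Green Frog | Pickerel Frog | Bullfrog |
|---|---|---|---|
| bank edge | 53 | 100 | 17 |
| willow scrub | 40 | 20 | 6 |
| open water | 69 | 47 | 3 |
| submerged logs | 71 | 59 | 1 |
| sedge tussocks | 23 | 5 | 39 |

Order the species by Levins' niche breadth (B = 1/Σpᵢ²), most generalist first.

Proportions for Green Frog (n=256): 53/256=0.2070, 40/256=0.1563, 69/256=0.2695, 71/256=0.2773, 23/256=0.0898
Proportions for Pickerel Frog (n=231): 100/231=0.4329, 20/231=0.0866, 47/231=0.2035, 59/231=0.2554, 5/231=0.0216
Proportions for Bullfrog (n=66): 17/66=0.2576, 6/66=0.0909, 3/66=0.0455, 1/66=0.0152, 39/66=0.5909
Σp_Greeᵢ² = 0.2070² + 0.1563² + 0.2695² + 0.2773² + 0.0898² = 0.042849 + 0.024430 + 0.072630 + 0.076895 + 0.008064 = 0.224868
B_Gree = 1 / 0.224868 = 4.4471
Σp_Pickᵢ² = 0.4329² + 0.0866² + 0.2035² + 0.2554² + 0.0216² = 0.187402 + 0.007500 + 0.041412 + 0.065229 + 0.000467 = 0.302010
B_Pick = 1 / 0.302010 = 3.3111
Σp_Bullᵢ² = 0.2576² + 0.0909² + 0.0455² + 0.0152² + 0.5909² = 0.066358 + 0.008263 + 0.002070 + 0.000231 + 0.349163 = 0.426085
B_Bull = 1 / 0.426085 = 2.3469
Ranking by B (broadest → narrowest): Green Frog (4.45) > Pickerel Frog (3.31) > Bullfrog (2.35)

Green Frog > Pickerel Frog > Bullfrog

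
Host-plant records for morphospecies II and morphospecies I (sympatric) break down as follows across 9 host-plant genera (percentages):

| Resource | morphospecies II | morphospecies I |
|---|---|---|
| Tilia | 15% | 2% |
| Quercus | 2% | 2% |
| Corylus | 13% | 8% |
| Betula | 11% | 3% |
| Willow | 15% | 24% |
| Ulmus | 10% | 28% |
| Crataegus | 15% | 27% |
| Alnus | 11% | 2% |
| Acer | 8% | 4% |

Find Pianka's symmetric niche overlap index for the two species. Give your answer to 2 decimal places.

Convert percentages to proportions (divide by 100).
Σ p₁ᵢp₂ᵢ = 0.0030 + 0.0004 + 0.0104 + 0.0033 + 0.0360 + 0.0280 + 0.0405 + 0.0022 + 0.0032 = 0.1270
Σp_1ᵢ² = 0.15² + 0.02² + 0.13² + 0.11² + 0.15² + 0.10² + 0.15² + 0.11² + 0.08² = 0.0225 + 0.0004 + 0.0169 + 0.0121 + 0.0225 + 0.0100 + 0.0225 + 0.0121 + 0.0064 = 0.1254
Σp_2ᵢ² = 0.02² + 0.02² + 0.08² + 0.03² + 0.24² + 0.28² + 0.27² + 0.02² + 0.04² = 0.0004 + 0.0004 + 0.0064 + 0.0009 + 0.0576 + 0.0784 + 0.0729 + 0.0004 + 0.0016 = 0.2190
O = 0.1270 / √(0.1254 × 0.2190) = 0.1270 / 0.16572 = 0.7664

0.77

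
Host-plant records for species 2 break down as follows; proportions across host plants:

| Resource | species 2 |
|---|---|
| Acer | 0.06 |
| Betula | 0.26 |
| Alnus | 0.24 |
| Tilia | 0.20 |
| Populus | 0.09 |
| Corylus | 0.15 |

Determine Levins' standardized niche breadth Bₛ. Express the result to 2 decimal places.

Σpᵢ² = 0.06² + 0.26² + 0.24² + 0.20² + 0.09² + 0.15² = 0.0036 + 0.0676 + 0.0576 + 0.0400 + 0.0081 + 0.0225 = 0.1994
B = 1 / 0.1994 = 5.0150
Bₛ = (B − 1)/(n − 1) = (5.0150 − 1)/(6 − 1) = 4.0150/5 = 0.8030

0.80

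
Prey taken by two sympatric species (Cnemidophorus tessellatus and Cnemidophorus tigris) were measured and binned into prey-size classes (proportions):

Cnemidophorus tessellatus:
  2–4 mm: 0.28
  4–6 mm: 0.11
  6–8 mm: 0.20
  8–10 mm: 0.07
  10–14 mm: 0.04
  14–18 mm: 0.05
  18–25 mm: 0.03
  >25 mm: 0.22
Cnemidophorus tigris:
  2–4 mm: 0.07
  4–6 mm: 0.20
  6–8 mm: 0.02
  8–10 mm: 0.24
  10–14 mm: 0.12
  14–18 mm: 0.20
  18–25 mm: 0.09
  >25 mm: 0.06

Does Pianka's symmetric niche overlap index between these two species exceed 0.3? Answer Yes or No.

Σ p₁ᵢp₂ᵢ = 0.0196 + 0.0220 + 0.0040 + 0.0168 + 0.0048 + 0.0100 + 0.0027 + 0.0132 = 0.0931
Σp_1ᵢ² = 0.28² + 0.11² + 0.20² + 0.07² + 0.04² + 0.05² + 0.03² + 0.22² = 0.0784 + 0.0121 + 0.0400 + 0.0049 + 0.0016 + 0.0025 + 0.0009 + 0.0484 = 0.1888
Σp_2ᵢ² = 0.07² + 0.20² + 0.02² + 0.24² + 0.12² + 0.20² + 0.09² + 0.06² = 0.0049 + 0.0400 + 0.0004 + 0.0576 + 0.0144 + 0.0400 + 0.0081 + 0.0036 = 0.1690
O = 0.0931 / √(0.1888 × 0.1690) = 0.0931 / 0.17863 = 0.5212
O = 0.5212 > 0.3 → Yes.

Yes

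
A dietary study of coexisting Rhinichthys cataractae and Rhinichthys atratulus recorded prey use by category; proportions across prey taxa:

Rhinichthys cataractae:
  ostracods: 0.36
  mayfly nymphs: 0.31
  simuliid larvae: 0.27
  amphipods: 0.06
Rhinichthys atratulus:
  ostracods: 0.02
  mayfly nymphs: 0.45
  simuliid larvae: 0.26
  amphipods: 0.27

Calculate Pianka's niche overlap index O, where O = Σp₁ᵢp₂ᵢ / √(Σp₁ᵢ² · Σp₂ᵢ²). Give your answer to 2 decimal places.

0.72

Σ p₁ᵢp₂ᵢ = 0.0072 + 0.1395 + 0.0702 + 0.0162 = 0.2331
Σp_1ᵢ² = 0.36² + 0.31² + 0.27² + 0.06² = 0.1296 + 0.0961 + 0.0729 + 0.0036 = 0.3022
Σp_2ᵢ² = 0.02² + 0.45² + 0.26² + 0.27² = 0.0004 + 0.2025 + 0.0676 + 0.0729 = 0.3434
O = 0.2331 / √(0.3022 × 0.3434) = 0.2331 / 0.32214 = 0.7236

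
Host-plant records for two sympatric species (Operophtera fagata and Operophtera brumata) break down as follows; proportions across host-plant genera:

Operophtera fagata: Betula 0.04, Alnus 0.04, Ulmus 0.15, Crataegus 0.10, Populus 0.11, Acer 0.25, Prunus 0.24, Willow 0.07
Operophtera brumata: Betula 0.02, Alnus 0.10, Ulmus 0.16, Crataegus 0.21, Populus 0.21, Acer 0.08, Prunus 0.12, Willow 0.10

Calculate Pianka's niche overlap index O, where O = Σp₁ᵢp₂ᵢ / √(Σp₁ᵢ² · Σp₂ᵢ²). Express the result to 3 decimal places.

0.786

Σ p₁ᵢp₂ᵢ = 0.0008 + 0.0040 + 0.0240 + 0.0210 + 0.0231 + 0.0200 + 0.0288 + 0.0070 = 0.1287
Σp_1ᵢ² = 0.04² + 0.04² + 0.15² + 0.10² + 0.11² + 0.25² + 0.24² + 0.07² = 0.0016 + 0.0016 + 0.0225 + 0.0100 + 0.0121 + 0.0625 + 0.0576 + 0.0049 = 0.1728
Σp_2ᵢ² = 0.02² + 0.10² + 0.16² + 0.21² + 0.21² + 0.08² + 0.12² + 0.10² = 0.0004 + 0.0100 + 0.0256 + 0.0441 + 0.0441 + 0.0064 + 0.0144 + 0.0100 = 0.1550
O = 0.1287 / √(0.1728 × 0.1550) = 0.1287 / 0.163658 = 0.78640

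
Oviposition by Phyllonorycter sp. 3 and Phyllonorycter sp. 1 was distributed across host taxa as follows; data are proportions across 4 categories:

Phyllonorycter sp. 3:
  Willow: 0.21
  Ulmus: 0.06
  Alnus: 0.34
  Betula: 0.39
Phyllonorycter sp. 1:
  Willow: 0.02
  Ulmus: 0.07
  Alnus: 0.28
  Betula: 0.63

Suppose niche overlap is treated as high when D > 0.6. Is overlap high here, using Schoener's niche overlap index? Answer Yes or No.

Yes

Σ|p₁ᵢ − p₂ᵢ| = 0.19 + 0.01 + 0.06 + 0.24 = 0.50
D = 1 − ½ × 0.50 = 1 − 0.250 = 0.7500
D = 0.7500 > 0.6 → Yes.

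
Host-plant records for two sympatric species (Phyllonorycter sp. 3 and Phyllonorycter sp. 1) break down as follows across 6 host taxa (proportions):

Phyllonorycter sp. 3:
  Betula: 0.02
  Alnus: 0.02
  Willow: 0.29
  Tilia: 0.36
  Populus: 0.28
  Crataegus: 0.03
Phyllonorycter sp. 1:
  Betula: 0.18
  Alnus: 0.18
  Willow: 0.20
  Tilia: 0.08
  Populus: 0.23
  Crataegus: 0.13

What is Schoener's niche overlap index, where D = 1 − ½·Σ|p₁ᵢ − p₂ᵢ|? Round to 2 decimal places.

Σ|p₁ᵢ − p₂ᵢ| = 0.16 + 0.16 + 0.09 + 0.28 + 0.05 + 0.10 = 0.84
D = 1 − ½ × 0.84 = 1 − 0.420 = 0.5800

0.58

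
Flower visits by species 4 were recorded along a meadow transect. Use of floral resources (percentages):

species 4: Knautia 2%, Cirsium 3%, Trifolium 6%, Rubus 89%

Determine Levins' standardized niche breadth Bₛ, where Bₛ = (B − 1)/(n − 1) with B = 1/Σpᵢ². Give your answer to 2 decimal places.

0.08

Convert percentages to proportions (divide by 100).
Σpᵢ² = 0.02² + 0.03² + 0.06² + 0.89² = 0.0004 + 0.0009 + 0.0036 + 0.7921 = 0.7970
B = 1 / 0.7970 = 1.2547
Bₛ = (B − 1)/(n − 1) = (1.2547 − 1)/(4 − 1) = 0.2547/3 = 0.0849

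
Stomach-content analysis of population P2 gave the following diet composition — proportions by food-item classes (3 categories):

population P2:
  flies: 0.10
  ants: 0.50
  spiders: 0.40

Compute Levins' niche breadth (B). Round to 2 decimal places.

Σpᵢ² = 0.10² + 0.50² + 0.40² = 0.0100 + 0.2500 + 0.1600 = 0.4200
B = 1 / 0.4200 = 2.3810

2.38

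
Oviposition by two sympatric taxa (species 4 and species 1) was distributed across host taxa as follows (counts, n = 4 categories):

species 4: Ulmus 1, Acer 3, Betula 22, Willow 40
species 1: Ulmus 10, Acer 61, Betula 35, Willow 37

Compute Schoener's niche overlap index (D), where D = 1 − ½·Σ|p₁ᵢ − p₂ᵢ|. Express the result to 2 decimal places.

Proportions for species 4 (n=66): 1/66=0.0152, 3/66=0.0455, 22/66=0.3333, 40/66=0.6061
Proportions for species 1 (n=143): 10/143=0.0699, 61/143=0.4266, 35/143=0.2448, 37/143=0.2587
Σ|p₁ᵢ − p₂ᵢ| = 0.0547 + 0.3811 + 0.0885 + 0.3474 = 0.8717
D = 1 − ½ × 0.8717 = 1 − 0.43585 = 0.56415

0.56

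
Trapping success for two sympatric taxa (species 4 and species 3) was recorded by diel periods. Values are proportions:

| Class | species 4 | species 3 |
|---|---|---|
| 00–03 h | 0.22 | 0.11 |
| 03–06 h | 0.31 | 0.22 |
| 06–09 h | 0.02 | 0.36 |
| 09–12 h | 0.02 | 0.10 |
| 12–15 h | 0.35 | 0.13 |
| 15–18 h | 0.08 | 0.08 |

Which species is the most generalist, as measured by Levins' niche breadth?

Σp_4ᵢ² = 0.22² + 0.31² + 0.02² + 0.02² + 0.35² + 0.08² = 0.0484 + 0.0961 + 0.0004 + 0.0004 + 0.1225 + 0.0064 = 0.2742
B_4 = 1 / 0.2742 = 3.6470
Σp_3ᵢ² = 0.11² + 0.22² + 0.36² + 0.10² + 0.13² + 0.08² = 0.0121 + 0.0484 + 0.1296 + 0.0100 + 0.0169 + 0.0064 = 0.2234
B_3 = 1 / 0.2234 = 4.4763
Highest B → broadest niche (most generalist): species 3 (B = 4.48).

species 3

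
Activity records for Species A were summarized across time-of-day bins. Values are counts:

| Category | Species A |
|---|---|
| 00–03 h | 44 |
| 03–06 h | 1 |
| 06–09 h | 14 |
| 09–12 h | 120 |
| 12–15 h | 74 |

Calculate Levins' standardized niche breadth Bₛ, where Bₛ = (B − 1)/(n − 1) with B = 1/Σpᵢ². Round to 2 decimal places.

Proportions for Species A (n=253): 44/253=0.1739, 1/253=0.0040, 14/253=0.0553, 120/253=0.4743, 74/253=0.2925
Σpᵢ² = 0.1739² + 0.0040² + 0.0553² + 0.4743² + 0.2925² = 0.030241 + 0.000016 + 0.003058 + 0.224960 + 0.085556 = 0.343831
B = 1 / 0.343831 = 2.9084
Bₛ = (B − 1)/(n − 1) = (2.9084 − 1)/(5 − 1) = 1.9084/4 = 0.4771

0.48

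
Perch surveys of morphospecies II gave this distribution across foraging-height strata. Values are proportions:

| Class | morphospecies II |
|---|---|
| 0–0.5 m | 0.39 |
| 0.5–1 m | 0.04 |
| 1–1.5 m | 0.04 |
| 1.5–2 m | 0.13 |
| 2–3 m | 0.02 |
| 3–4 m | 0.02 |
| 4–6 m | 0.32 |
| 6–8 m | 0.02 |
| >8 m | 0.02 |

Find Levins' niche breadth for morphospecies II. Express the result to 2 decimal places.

3.62

Σpᵢ² = 0.39² + 0.04² + 0.04² + 0.13² + 0.02² + 0.02² + 0.32² + 0.02² + 0.02² = 0.1521 + 0.0016 + 0.0016 + 0.0169 + 0.0004 + 0.0004 + 0.1024 + 0.0004 + 0.0004 = 0.2762
B = 1 / 0.2762 = 3.6206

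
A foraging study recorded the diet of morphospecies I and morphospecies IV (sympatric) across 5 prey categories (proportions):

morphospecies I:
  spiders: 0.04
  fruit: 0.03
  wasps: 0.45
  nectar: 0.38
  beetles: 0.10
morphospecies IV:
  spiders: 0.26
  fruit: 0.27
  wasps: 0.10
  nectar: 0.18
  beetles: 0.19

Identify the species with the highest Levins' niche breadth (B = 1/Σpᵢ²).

morphospecies IV

Σp_Iᵢ² = 0.04² + 0.03² + 0.45² + 0.38² + 0.10² = 0.0016 + 0.0009 + 0.2025 + 0.1444 + 0.0100 = 0.3594
B_I = 1 / 0.3594 = 2.7824
Σp_IVᵢ² = 0.26² + 0.27² + 0.10² + 0.18² + 0.19² = 0.0676 + 0.0729 + 0.0100 + 0.0324 + 0.0361 = 0.2190
B_IV = 1 / 0.2190 = 4.5662
Highest B → broadest niche (most generalist): morphospecies IV (B = 4.57).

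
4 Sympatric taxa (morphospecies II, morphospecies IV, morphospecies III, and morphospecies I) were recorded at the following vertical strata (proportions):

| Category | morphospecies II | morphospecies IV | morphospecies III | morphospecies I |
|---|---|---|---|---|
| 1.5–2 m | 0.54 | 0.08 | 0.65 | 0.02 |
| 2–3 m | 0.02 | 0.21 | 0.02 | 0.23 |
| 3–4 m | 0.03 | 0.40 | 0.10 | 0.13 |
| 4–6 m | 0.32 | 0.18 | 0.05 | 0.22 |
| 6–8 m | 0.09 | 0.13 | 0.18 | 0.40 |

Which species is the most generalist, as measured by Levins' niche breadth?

Σp_IIᵢ² = 0.54² + 0.02² + 0.03² + 0.32² + 0.09² = 0.2916 + 0.0004 + 0.0009 + 0.1024 + 0.0081 = 0.4034
B_II = 1 / 0.4034 = 2.4789
Σp_IVᵢ² = 0.08² + 0.21² + 0.40² + 0.18² + 0.13² = 0.0064 + 0.0441 + 0.1600 + 0.0324 + 0.0169 = 0.2598
B_IV = 1 / 0.2598 = 3.8491
Σp_IIIᵢ² = 0.65² + 0.02² + 0.10² + 0.05² + 0.18² = 0.4225 + 0.0004 + 0.0100 + 0.0025 + 0.0324 = 0.4678
B_III = 1 / 0.4678 = 2.1377
Σp_Iᵢ² = 0.02² + 0.23² + 0.13² + 0.22² + 0.40² = 0.0004 + 0.0529 + 0.0169 + 0.0484 + 0.1600 = 0.2786
B_I = 1 / 0.2786 = 3.5894
Highest B → broadest niche (most generalist): morphospecies IV (B = 3.85).

morphospecies IV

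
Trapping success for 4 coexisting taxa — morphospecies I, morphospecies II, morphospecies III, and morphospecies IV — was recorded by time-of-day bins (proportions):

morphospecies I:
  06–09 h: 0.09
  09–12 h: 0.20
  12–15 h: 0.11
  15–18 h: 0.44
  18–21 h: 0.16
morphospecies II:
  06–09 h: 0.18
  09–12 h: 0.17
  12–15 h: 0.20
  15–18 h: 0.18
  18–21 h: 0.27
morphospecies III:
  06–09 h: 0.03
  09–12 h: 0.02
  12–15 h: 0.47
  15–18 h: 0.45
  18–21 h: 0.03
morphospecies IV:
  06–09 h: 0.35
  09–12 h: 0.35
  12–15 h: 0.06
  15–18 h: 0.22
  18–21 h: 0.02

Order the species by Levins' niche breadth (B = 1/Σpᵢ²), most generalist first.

Σp_Iᵢ² = 0.09² + 0.20² + 0.11² + 0.44² + 0.16² = 0.0081 + 0.0400 + 0.0121 + 0.1936 + 0.0256 = 0.2794
B_I = 1 / 0.2794 = 3.5791
Σp_IIᵢ² = 0.18² + 0.17² + 0.20² + 0.18² + 0.27² = 0.0324 + 0.0289 + 0.0400 + 0.0324 + 0.0729 = 0.2066
B_II = 1 / 0.2066 = 4.8403
Σp_IIIᵢ² = 0.03² + 0.02² + 0.47² + 0.45² + 0.03² = 0.0009 + 0.0004 + 0.2209 + 0.2025 + 0.0009 = 0.4256
B_III = 1 / 0.4256 = 2.3496
Σp_IVᵢ² = 0.35² + 0.35² + 0.06² + 0.22² + 0.02² = 0.1225 + 0.1225 + 0.0036 + 0.0484 + 0.0004 = 0.2974
B_IV = 1 / 0.2974 = 3.3625
Ranking by B (broadest → narrowest): morphospecies II (4.84) > morphospecies I (3.58) > morphospecies IV (3.36) > morphospecies III (2.35)

morphospecies II > morphospecies I > morphospecies IV > morphospecies III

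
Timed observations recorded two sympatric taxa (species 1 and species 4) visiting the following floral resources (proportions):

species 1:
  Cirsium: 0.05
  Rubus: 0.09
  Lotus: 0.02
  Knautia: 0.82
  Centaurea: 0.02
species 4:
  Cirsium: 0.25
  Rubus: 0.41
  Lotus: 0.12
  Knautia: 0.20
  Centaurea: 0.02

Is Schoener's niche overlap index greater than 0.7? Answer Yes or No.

Σ|p₁ᵢ − p₂ᵢ| = 0.20 + 0.32 + 0.10 + 0.62 + 0.00 = 1.24
D = 1 − ½ × 1.24 = 1 − 0.620 = 0.3800
D = 0.3800 < 0.7 → No.

No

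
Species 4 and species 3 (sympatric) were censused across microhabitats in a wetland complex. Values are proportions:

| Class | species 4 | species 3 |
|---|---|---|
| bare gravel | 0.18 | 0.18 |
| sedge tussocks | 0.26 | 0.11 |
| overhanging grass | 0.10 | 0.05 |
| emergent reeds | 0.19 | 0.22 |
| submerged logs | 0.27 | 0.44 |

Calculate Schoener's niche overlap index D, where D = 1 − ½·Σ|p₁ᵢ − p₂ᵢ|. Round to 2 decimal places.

0.80

Σ|p₁ᵢ − p₂ᵢ| = 0.00 + 0.15 + 0.05 + 0.03 + 0.17 = 0.40
D = 1 − ½ × 0.40 = 1 − 0.200 = 0.8000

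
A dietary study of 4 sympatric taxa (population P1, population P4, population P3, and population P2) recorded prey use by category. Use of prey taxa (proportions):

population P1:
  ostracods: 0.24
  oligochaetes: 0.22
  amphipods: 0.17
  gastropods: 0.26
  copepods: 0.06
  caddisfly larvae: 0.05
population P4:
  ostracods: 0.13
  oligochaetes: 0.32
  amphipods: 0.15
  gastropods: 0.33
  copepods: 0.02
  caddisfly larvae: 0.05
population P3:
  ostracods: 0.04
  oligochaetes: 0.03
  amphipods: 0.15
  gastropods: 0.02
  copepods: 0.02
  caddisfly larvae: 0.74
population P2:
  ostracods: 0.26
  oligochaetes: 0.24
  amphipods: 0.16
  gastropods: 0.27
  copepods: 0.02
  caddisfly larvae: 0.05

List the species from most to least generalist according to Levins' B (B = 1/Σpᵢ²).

population P1 > population P2 > population P4 > population P3

Σp_P1ᵢ² = 0.24² + 0.22² + 0.17² + 0.26² + 0.06² + 0.05² = 0.0576 + 0.0484 + 0.0289 + 0.0676 + 0.0036 + 0.0025 = 0.2086
B_P1 = 1 / 0.2086 = 4.7939
Σp_P4ᵢ² = 0.13² + 0.32² + 0.15² + 0.33² + 0.02² + 0.05² = 0.0169 + 0.1024 + 0.0225 + 0.1089 + 0.0004 + 0.0025 = 0.2536
B_P4 = 1 / 0.2536 = 3.9432
Σp_P3ᵢ² = 0.04² + 0.03² + 0.15² + 0.02² + 0.02² + 0.74² = 0.0016 + 0.0009 + 0.0225 + 0.0004 + 0.0004 + 0.5476 = 0.5734
B_P3 = 1 / 0.5734 = 1.7440
Σp_P2ᵢ² = 0.26² + 0.24² + 0.16² + 0.27² + 0.02² + 0.05² = 0.0676 + 0.0576 + 0.0256 + 0.0729 + 0.0004 + 0.0025 = 0.2266
B_P2 = 1 / 0.2266 = 4.4131
Ranking by B (broadest → narrowest): population P1 (4.79) > population P2 (4.41) > population P4 (3.94) > population P3 (1.74)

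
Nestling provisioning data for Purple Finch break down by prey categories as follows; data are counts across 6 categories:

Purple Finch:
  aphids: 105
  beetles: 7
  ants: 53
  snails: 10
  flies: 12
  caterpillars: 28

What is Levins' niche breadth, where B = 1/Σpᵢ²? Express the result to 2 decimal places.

Proportions for Purple Finch (n=215): 105/215=0.4884, 7/215=0.0326, 53/215=0.2465, 10/215=0.0465, 12/215=0.0558, 28/215=0.1302
Σpᵢ² = 0.4884² + 0.0326² + 0.2465² + 0.0465² + 0.0558² + 0.1302² = 0.238535 + 0.001063 + 0.060762 + 0.002162 + 0.003114 + 0.016952 = 0.322588
B = 1 / 0.322588 = 3.0999

3.10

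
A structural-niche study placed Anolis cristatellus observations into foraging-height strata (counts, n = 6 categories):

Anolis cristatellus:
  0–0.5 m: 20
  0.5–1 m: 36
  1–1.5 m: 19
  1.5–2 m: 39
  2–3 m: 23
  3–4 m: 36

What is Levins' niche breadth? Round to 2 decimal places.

Proportions for Anolis cristatellus (n=173): 20/173=0.1156, 36/173=0.2081, 19/173=0.1098, 39/173=0.2254, 23/173=0.1329, 36/173=0.2081
Σpᵢ² = 0.1156² + 0.2081² + 0.1098² + 0.2254² + 0.1329² + 0.2081² = 0.013363 + 0.043306 + 0.012056 + 0.050805 + 0.017662 + 0.043306 = 0.180498
B = 1 / 0.180498 = 5.5402

5.54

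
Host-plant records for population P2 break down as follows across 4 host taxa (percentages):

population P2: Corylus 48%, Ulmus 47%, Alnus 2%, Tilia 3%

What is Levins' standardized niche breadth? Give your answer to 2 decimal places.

Convert percentages to proportions (divide by 100).
Σpᵢ² = 0.48² + 0.47² + 0.02² + 0.03² = 0.2304 + 0.2209 + 0.0004 + 0.0009 = 0.4526
B = 1 / 0.4526 = 2.2095
Bₛ = (B − 1)/(n − 1) = (2.2095 − 1)/(4 − 1) = 1.2095/3 = 0.4032

0.40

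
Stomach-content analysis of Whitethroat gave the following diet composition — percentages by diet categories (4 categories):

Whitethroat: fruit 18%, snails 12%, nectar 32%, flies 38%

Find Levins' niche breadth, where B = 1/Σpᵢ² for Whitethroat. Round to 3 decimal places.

Convert percentages to proportions (divide by 100).
Σpᵢ² = 0.18² + 0.12² + 0.32² + 0.38² = 0.0324 + 0.0144 + 0.1024 + 0.1444 = 0.2936
B = 1 / 0.2936 = 3.40599

3.406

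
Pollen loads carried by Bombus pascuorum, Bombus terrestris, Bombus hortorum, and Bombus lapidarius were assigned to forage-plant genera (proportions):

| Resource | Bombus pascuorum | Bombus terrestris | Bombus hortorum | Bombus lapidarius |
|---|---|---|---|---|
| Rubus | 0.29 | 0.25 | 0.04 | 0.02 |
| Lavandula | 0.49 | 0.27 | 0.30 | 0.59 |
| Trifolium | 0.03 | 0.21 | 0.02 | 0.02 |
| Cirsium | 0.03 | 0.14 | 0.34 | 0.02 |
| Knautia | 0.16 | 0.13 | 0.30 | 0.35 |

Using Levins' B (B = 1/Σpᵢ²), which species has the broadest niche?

Σp_pascᵢ² = 0.29² + 0.49² + 0.03² + 0.03² + 0.16² = 0.0841 + 0.2401 + 0.0009 + 0.0009 + 0.0256 = 0.3516
B_pasc = 1 / 0.3516 = 2.8441
Σp_terrᵢ² = 0.25² + 0.27² + 0.21² + 0.14² + 0.13² = 0.0625 + 0.0729 + 0.0441 + 0.0196 + 0.0169 = 0.2160
B_terr = 1 / 0.2160 = 4.6296
Σp_hortᵢ² = 0.04² + 0.30² + 0.02² + 0.34² + 0.30² = 0.0016 + 0.0900 + 0.0004 + 0.1156 + 0.0900 = 0.2976
B_hort = 1 / 0.2976 = 3.3602
Σp_lapiᵢ² = 0.02² + 0.59² + 0.02² + 0.02² + 0.35² = 0.0004 + 0.3481 + 0.0004 + 0.0004 + 0.1225 = 0.4718
B_lapi = 1 / 0.4718 = 2.1195
Highest B → broadest niche (most generalist): Bombus terrestris (B = 4.63).

Bombus terrestris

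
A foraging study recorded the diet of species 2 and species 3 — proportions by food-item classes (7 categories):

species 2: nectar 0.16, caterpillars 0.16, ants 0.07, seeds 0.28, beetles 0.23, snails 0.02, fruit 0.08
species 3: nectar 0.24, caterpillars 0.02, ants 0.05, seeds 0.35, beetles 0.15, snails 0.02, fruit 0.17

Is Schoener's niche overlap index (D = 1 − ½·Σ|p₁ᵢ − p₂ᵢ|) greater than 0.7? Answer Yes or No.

Yes

Σ|p₁ᵢ − p₂ᵢ| = 0.08 + 0.14 + 0.02 + 0.07 + 0.08 + 0.00 + 0.09 = 0.48
D = 1 − ½ × 0.48 = 1 − 0.240 = 0.7600
D = 0.7600 > 0.7 → Yes.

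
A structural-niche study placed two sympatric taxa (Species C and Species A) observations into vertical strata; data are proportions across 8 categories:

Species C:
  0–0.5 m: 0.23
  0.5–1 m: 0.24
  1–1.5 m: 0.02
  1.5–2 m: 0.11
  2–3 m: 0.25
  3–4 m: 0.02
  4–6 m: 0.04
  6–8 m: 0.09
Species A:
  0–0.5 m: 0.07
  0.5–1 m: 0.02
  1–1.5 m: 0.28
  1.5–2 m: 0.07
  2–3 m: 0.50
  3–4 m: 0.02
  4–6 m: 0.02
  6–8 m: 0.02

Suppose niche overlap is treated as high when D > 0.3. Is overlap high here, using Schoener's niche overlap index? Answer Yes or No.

Σ|p₁ᵢ − p₂ᵢ| = 0.16 + 0.22 + 0.26 + 0.04 + 0.25 + 0.00 + 0.02 + 0.07 = 1.02
D = 1 − ½ × 1.02 = 1 − 0.510 = 0.4900
D = 0.4900 > 0.3 → Yes.

Yes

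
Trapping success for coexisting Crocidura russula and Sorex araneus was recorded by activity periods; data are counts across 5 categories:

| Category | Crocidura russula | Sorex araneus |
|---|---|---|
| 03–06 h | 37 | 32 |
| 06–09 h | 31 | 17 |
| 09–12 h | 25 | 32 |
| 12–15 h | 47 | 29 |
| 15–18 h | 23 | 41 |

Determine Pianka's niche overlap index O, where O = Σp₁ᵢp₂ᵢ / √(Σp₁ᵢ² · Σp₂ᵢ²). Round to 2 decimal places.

Proportions for Crocidura russula (n=163): 37/163=0.2270, 31/163=0.1902, 25/163=0.1534, 47/163=0.2883, 23/163=0.1411
Proportions for Sorex araneus (n=151): 32/151=0.2119, 17/151=0.1126, 32/151=0.2119, 29/151=0.1921, 41/151=0.2715
Σ p₁ᵢp₂ᵢ = 0.048101 + 0.021417 + 0.032505 + 0.055382 + 0.038309 = 0.195714
Σp_1ᵢ² = 0.2270² + 0.1902² + 0.1534² + 0.2883² + 0.1411² = 0.051529 + 0.036176 + 0.023532 + 0.083117 + 0.019909 = 0.214263
Σp_2ᵢ² = 0.2119² + 0.1126² + 0.2119² + 0.1921² + 0.2715² = 0.044902 + 0.012679 + 0.044902 + 0.036902 + 0.073712 = 0.213097
O = 0.195714 / √(0.214263 × 0.213097) = 0.195714 / 0.2136792 = 0.9159

0.92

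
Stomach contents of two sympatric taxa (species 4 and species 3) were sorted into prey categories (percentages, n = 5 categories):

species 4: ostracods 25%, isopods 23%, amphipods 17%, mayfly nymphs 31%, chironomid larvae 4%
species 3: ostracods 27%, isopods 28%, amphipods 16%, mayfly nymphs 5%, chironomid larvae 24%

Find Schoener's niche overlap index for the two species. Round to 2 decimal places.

0.73

Convert percentages to proportions (divide by 100).
Σ|p₁ᵢ − p₂ᵢ| = 0.02 + 0.05 + 0.01 + 0.26 + 0.20 = 0.54
D = 1 − ½ × 0.54 = 1 − 0.270 = 0.7300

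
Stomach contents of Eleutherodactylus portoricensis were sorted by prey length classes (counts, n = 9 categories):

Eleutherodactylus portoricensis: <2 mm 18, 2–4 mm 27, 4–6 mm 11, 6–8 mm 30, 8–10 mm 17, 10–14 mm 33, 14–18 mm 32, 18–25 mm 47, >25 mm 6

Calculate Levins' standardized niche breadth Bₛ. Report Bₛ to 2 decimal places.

Proportions for Eleutherodactylus portoricensis (n=221): 18/221=0.0814, 27/221=0.1222, 11/221=0.0498, 30/221=0.1357, 17/221=0.0769, 33/221=0.1493, 32/221=0.1448, 47/221=0.2127, 6/221=0.0271
Σpᵢ² = 0.0814² + 0.1222² + 0.0498² + 0.1357² + 0.0769² + 0.1493² + 0.1448² + 0.2127² + 0.0271² = 0.006626 + 0.014933 + 0.002480 + 0.018414 + 0.005914 + 0.022290 + 0.020967 + 0.045241 + 0.000734 = 0.137599
B = 1 / 0.137599 = 7.2675
Bₛ = (B − 1)/(n − 1) = (7.2675 − 1)/(9 − 1) = 6.2675/8 = 0.7834

0.78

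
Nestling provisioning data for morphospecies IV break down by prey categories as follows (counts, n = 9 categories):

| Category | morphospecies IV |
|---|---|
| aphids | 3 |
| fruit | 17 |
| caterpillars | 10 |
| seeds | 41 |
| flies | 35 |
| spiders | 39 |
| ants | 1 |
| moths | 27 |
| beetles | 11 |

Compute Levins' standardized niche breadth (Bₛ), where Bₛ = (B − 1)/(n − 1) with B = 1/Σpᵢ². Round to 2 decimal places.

Proportions for morphospecies IV (n=184): 3/184=0.0163, 17/184=0.0924, 10/184=0.0543, 41/184=0.2228, 35/184=0.1902, 39/184=0.2120, 1/184=0.0054, 27/184=0.1467, 11/184=0.0598
Σpᵢ² = 0.0163² + 0.0924² + 0.0543² + 0.2228² + 0.1902² + 0.2120² + 0.0054² + 0.1467² + 0.0598² = 0.000266 + 0.008538 + 0.002948 + 0.049640 + 0.036176 + 0.044944 + 0.000029 + 0.021521 + 0.003576 = 0.167638
B = 1 / 0.167638 = 5.9652
Bₛ = (B − 1)/(n − 1) = (5.9652 − 1)/(9 − 1) = 4.9652/8 = 0.6207

0.62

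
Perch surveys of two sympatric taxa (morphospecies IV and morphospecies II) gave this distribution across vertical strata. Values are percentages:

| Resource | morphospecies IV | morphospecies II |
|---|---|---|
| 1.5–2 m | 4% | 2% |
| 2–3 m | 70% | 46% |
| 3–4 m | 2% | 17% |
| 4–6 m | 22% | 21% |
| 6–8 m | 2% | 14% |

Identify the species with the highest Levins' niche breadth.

Convert percentages to proportions (divide by 100).
Σp_IVᵢ² = 0.04² + 0.70² + 0.02² + 0.22² + 0.02² = 0.0016 + 0.4900 + 0.0004 + 0.0484 + 0.0004 = 0.5408
B_IV = 1 / 0.5408 = 1.8491
Σp_IIᵢ² = 0.02² + 0.46² + 0.17² + 0.21² + 0.14² = 0.0004 + 0.2116 + 0.0289 + 0.0441 + 0.0196 = 0.3046
B_II = 1 / 0.3046 = 3.2830
Highest B → broadest niche (most generalist): morphospecies II (B = 3.28).

morphospecies II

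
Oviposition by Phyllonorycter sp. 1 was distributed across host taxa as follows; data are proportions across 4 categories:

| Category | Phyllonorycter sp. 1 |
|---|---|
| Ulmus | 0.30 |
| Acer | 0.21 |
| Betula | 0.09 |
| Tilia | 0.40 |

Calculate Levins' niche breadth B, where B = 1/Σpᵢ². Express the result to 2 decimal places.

Σpᵢ² = 0.30² + 0.21² + 0.09² + 0.40² = 0.0900 + 0.0441 + 0.0081 + 0.1600 = 0.3022
B = 1 / 0.3022 = 3.3091

3.31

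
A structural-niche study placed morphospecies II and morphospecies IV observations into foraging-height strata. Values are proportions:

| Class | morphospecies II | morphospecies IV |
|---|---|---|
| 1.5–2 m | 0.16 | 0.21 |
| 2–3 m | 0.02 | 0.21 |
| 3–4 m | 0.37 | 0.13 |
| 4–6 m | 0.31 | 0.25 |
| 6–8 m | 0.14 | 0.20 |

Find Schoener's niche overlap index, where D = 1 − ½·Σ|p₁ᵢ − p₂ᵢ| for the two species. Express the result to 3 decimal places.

Σ|p₁ᵢ − p₂ᵢ| = 0.05 + 0.19 + 0.24 + 0.06 + 0.06 = 0.60
D = 1 − ½ × 0.60 = 1 − 0.300 = 0.70000

0.700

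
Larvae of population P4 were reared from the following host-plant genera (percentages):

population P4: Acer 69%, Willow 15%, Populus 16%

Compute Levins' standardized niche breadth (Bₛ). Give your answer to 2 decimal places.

0.45

Convert percentages to proportions (divide by 100).
Σpᵢ² = 0.69² + 0.15² + 0.16² = 0.4761 + 0.0225 + 0.0256 = 0.5242
B = 1 / 0.5242 = 1.9077
Bₛ = (B − 1)/(n − 1) = (1.9077 − 1)/(3 − 1) = 0.9077/2 = 0.4539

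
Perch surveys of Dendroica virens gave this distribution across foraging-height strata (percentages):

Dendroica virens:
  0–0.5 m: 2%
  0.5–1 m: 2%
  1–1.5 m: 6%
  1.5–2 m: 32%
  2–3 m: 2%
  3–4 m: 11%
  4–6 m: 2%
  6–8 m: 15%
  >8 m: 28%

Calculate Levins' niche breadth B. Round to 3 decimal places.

Convert percentages to proportions (divide by 100).
Σpᵢ² = 0.02² + 0.02² + 0.06² + 0.32² + 0.02² + 0.11² + 0.02² + 0.15² + 0.28² = 0.0004 + 0.0004 + 0.0036 + 0.1024 + 0.0004 + 0.0121 + 0.0004 + 0.0225 + 0.0784 = 0.2206
B = 1 / 0.2206 = 4.53309

4.533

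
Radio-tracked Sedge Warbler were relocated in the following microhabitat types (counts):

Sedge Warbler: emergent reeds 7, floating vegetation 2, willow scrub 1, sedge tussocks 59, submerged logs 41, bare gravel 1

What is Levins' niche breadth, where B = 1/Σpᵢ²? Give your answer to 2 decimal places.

Proportions for Sedge Warbler (n=111): 7/111=0.0631, 2/111=0.0180, 1/111=0.0090, 59/111=0.5315, 41/111=0.3694, 1/111=0.0090
Σpᵢ² = 0.0631² + 0.0180² + 0.0090² + 0.5315² + 0.3694² + 0.0090² = 0.003982 + 0.000324 + 0.000081 + 0.282492 + 0.136456 + 0.000081 = 0.423416
B = 1 / 0.423416 = 2.3617

2.36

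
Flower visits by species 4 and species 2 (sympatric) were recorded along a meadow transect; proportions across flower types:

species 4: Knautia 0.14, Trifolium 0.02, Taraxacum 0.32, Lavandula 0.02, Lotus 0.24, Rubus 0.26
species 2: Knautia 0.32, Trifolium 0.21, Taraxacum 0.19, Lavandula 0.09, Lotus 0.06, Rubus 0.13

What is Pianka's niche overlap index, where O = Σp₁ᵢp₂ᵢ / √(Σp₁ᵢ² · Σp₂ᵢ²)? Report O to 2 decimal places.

0.70

Σ p₁ᵢp₂ᵢ = 0.0448 + 0.0042 + 0.0608 + 0.0018 + 0.0144 + 0.0338 = 0.1598
Σp_1ᵢ² = 0.14² + 0.02² + 0.32² + 0.02² + 0.24² + 0.26² = 0.0196 + 0.0004 + 0.1024 + 0.0004 + 0.0576 + 0.0676 = 0.2480
Σp_2ᵢ² = 0.32² + 0.21² + 0.19² + 0.09² + 0.06² + 0.13² = 0.1024 + 0.0441 + 0.0361 + 0.0081 + 0.0036 + 0.0169 = 0.2112
O = 0.1598 / √(0.2480 × 0.2112) = 0.1598 / 0.22886 = 0.6982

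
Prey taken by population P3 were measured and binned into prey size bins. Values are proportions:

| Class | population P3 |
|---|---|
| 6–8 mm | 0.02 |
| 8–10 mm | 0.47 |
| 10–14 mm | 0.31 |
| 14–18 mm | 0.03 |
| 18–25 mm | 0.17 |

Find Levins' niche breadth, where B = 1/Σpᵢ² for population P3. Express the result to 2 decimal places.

Σpᵢ² = 0.02² + 0.47² + 0.31² + 0.03² + 0.17² = 0.0004 + 0.2209 + 0.0961 + 0.0009 + 0.0289 = 0.3472
B = 1 / 0.3472 = 2.8802

2.88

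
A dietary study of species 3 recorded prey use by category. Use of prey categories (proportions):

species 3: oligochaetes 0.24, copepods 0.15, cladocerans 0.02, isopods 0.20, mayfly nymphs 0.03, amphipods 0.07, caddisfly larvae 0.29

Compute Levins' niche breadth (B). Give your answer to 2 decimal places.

Σpᵢ² = 0.24² + 0.15² + 0.02² + 0.20² + 0.03² + 0.07² + 0.29² = 0.0576 + 0.0225 + 0.0004 + 0.0400 + 0.0009 + 0.0049 + 0.0841 = 0.2104
B = 1 / 0.2104 = 4.7529

4.75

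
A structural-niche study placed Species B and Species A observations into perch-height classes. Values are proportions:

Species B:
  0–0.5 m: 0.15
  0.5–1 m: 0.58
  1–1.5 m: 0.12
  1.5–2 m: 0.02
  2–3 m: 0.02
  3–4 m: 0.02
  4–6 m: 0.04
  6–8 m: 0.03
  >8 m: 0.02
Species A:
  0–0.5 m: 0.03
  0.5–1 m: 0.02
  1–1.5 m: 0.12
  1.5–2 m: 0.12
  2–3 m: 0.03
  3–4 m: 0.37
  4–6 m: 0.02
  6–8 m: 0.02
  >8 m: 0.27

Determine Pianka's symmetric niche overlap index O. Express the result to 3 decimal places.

Σ p₁ᵢp₂ᵢ = 0.0045 + 0.0116 + 0.0144 + 0.0024 + 0.0006 + 0.0074 + 0.0008 + 0.0006 + 0.0054 = 0.0477
Σp_1ᵢ² = 0.15² + 0.58² + 0.12² + 0.02² + 0.02² + 0.02² + 0.04² + 0.03² + 0.02² = 0.0225 + 0.3364 + 0.0144 + 0.0004 + 0.0004 + 0.0004 + 0.0016 + 0.0009 + 0.0004 = 0.3774
Σp_2ᵢ² = 0.03² + 0.02² + 0.12² + 0.12² + 0.03² + 0.37² + 0.02² + 0.02² + 0.27² = 0.0009 + 0.0004 + 0.0144 + 0.0144 + 0.0009 + 0.1369 + 0.0004 + 0.0004 + 0.0729 = 0.2416
O = 0.0477 / √(0.3774 × 0.2416) = 0.0477 / 0.301960 = 0.15797

0.158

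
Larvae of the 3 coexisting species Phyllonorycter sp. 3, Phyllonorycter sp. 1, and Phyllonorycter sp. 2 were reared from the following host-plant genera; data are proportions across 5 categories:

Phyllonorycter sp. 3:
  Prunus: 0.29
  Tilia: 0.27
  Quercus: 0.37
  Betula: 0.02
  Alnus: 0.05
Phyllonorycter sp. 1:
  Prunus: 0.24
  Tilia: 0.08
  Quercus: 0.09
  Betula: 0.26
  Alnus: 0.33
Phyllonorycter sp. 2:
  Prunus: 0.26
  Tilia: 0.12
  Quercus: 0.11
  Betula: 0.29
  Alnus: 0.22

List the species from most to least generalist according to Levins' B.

Σp_3ᵢ² = 0.29² + 0.27² + 0.37² + 0.02² + 0.05² = 0.0841 + 0.0729 + 0.1369 + 0.0004 + 0.0025 = 0.2968
B_3 = 1 / 0.2968 = 3.3693
Σp_1ᵢ² = 0.24² + 0.08² + 0.09² + 0.26² + 0.33² = 0.0576 + 0.0064 + 0.0081 + 0.0676 + 0.1089 = 0.2486
B_1 = 1 / 0.2486 = 4.0225
Σp_2ᵢ² = 0.26² + 0.12² + 0.11² + 0.29² + 0.22² = 0.0676 + 0.0144 + 0.0121 + 0.0841 + 0.0484 = 0.2266
B_2 = 1 / 0.2266 = 4.4131
Ranking by B (broadest → narrowest): Phyllonorycter sp. 2 (4.41) > Phyllonorycter sp. 1 (4.02) > Phyllonorycter sp. 3 (3.37)

Phyllonorycter sp. 2 > Phyllonorycter sp. 1 > Phyllonorycter sp. 3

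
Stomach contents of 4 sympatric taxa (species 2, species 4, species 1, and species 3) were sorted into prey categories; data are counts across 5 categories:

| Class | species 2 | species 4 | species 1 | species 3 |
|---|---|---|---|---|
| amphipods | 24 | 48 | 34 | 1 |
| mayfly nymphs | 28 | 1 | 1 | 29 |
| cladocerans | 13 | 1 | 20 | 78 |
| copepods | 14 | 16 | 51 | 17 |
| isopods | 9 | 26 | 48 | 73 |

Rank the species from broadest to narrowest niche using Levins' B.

species 2 > species 1 > species 3 > species 4

Proportions for species 2 (n=88): 24/88=0.2727, 28/88=0.3182, 13/88=0.1477, 14/88=0.1591, 9/88=0.1023
Proportions for species 4 (n=92): 48/92=0.5217, 1/92=0.0109, 1/92=0.0109, 16/92=0.1739, 26/92=0.2826
Proportions for species 1 (n=154): 34/154=0.2208, 1/154=0.0065, 20/154=0.1299, 51/154=0.3312, 48/154=0.3117
Proportions for species 3 (n=198): 1/198=0.0051, 29/198=0.1465, 78/198=0.3939, 17/198=0.0859, 73/198=0.3687
Σp_2ᵢ² = 0.2727² + 0.3182² + 0.1477² + 0.1591² + 0.1023² = 0.074365 + 0.101251 + 0.021815 + 0.025313 + 0.010465 = 0.233209
B_2 = 1 / 0.233209 = 4.2880
Σp_4ᵢ² = 0.5217² + 0.0109² + 0.0109² + 0.1739² + 0.2826² = 0.272171 + 0.000119 + 0.000119 + 0.030241 + 0.079863 = 0.382513
B_4 = 1 / 0.382513 = 2.6143
Σp_1ᵢ² = 0.2208² + 0.0065² + 0.1299² + 0.3312² + 0.3117² = 0.048753 + 0.000042 + 0.016874 + 0.109693 + 0.097157 = 0.272519
B_1 = 1 / 0.272519 = 3.6695
Σp_3ᵢ² = 0.0051² + 0.1465² + 0.3939² + 0.0859² + 0.3687² = 0.000026 + 0.021462 + 0.155157 + 0.007379 + 0.135940 = 0.319964
B_3 = 1 / 0.319964 = 3.1254
Ranking by B (broadest → narrowest): species 2 (4.29) > species 1 (3.67) > species 3 (3.13) > species 4 (2.61)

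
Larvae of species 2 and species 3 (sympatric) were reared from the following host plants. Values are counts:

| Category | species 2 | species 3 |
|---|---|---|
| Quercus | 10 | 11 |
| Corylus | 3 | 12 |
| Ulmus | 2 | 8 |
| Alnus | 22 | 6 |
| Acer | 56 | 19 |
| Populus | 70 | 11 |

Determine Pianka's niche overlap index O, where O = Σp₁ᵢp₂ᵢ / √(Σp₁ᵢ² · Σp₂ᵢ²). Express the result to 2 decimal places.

Proportions for species 2 (n=163): 10/163=0.0613, 3/163=0.0184, 2/163=0.0123, 22/163=0.1350, 56/163=0.3436, 70/163=0.4294
Proportions for species 3 (n=67): 11/67=0.1642, 12/67=0.1791, 8/67=0.1194, 6/67=0.0896, 19/67=0.2836, 11/67=0.1642
Σ p₁ᵢp₂ᵢ = 0.010065 + 0.003295 + 0.001469 + 0.012096 + 0.097445 + 0.070507 = 0.194877
Σp_1ᵢ² = 0.0613² + 0.0184² + 0.0123² + 0.1350² + 0.3436² + 0.4294² = 0.003758 + 0.000339 + 0.000151 + 0.018225 + 0.118061 + 0.184384 = 0.324918
Σp_2ᵢ² = 0.1642² + 0.1791² + 0.1194² + 0.0896² + 0.2836² + 0.1642² = 0.026962 + 0.032077 + 0.014256 + 0.008028 + 0.080429 + 0.026962 = 0.188714
O = 0.194877 / √(0.324918 × 0.188714) = 0.194877 / 0.2476218 = 0.7870

0.79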